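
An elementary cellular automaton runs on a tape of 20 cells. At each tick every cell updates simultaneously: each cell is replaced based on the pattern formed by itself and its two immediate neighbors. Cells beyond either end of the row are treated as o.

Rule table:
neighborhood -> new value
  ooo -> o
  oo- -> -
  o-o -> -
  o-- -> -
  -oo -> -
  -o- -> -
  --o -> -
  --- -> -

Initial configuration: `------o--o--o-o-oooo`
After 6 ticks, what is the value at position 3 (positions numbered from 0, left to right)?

-----------------ooo
------------------oo
-------------------o
--------------------
--------------------  (fixed point — unchanged through tick 6)
position 3 holds -

-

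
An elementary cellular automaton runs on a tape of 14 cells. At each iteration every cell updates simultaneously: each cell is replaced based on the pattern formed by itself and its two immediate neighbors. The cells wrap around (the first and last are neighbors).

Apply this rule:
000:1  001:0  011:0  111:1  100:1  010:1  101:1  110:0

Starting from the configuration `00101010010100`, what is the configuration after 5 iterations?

11111011111101

10111111011111
01011110101111
11101101110110
01010010101001
11111011111101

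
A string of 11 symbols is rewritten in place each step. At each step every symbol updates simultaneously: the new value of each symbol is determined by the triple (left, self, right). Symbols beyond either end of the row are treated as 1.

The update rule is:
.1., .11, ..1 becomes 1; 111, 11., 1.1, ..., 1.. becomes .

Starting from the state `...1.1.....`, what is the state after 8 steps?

step 1: ..11.1....1
step 2: .11..1...11
step 3: .1..11..11.
step 4: .1.11..11..
step 5: .1.1..11..1
step 6: .1.1.11..11
step 7: .1.1.1..11.
step 8: .1.1.1.11..

.1.1.1.11..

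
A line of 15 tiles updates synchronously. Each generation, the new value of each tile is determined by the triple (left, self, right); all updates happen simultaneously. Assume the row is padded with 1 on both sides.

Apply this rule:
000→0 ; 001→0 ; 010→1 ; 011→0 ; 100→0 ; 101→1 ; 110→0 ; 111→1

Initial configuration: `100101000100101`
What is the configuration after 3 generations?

000111000100110
000010000100001
000010000100000

000010000100000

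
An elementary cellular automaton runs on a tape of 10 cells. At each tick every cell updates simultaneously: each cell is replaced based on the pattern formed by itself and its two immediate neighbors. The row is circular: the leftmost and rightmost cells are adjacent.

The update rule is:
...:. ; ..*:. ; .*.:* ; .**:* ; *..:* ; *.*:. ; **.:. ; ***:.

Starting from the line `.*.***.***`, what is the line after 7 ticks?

tick 1: .*.*...*..
tick 2: .*.**..**.
tick 3: .*.*.*.*.*
tick 4: .*.*.*.*.*  (fixed point — unchanged through tick 7)

.*.*.*.*.*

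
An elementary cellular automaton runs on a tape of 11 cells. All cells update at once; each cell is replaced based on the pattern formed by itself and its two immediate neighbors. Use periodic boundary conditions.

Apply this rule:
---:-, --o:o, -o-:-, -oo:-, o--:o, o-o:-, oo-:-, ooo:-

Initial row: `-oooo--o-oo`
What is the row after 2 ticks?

-----oo----
----o--o---

----o--o---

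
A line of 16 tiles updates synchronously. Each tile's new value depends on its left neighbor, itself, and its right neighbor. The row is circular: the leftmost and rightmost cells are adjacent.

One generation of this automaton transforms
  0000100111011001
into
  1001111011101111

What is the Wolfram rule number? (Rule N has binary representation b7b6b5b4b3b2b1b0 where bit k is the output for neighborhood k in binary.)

246

position 8: 111 → 1  (bit 7 = 1)
position 9: 110 → 1  (bit 6 = 1)
position 10: 101 → 1  (bit 5 = 1)
position 0: 100 → 1  (bit 4 = 1)
position 7: 011 → 0  (bit 3 = 0)
position 4: 010 → 1  (bit 2 = 1)
position 3: 001 → 1  (bit 1 = 1)
position 1: 000 → 0  (bit 0 = 0)
bits b7..b0 = 11110110 = 246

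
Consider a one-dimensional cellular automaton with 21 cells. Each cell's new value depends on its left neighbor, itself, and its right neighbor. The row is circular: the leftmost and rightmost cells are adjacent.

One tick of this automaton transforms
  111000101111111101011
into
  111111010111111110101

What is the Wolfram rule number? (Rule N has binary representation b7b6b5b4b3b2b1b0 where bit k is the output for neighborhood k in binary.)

position 0: 111 → 1  (bit 7 = 1)
position 2: 110 → 1  (bit 6 = 1)
position 7: 101 → 1  (bit 5 = 1)
position 3: 100 → 1  (bit 4 = 1)
position 8: 011 → 0  (bit 3 = 0)
position 6: 010 → 0  (bit 2 = 0)
position 5: 001 → 1  (bit 1 = 1)
position 4: 000 → 1  (bit 0 = 1)
bits b7..b0 = 11110011 = 243

243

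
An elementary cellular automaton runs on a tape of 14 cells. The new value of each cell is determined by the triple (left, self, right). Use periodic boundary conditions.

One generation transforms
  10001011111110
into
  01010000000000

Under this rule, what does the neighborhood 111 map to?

0

At position 7 the neighborhood is 111; the next row has 0 there.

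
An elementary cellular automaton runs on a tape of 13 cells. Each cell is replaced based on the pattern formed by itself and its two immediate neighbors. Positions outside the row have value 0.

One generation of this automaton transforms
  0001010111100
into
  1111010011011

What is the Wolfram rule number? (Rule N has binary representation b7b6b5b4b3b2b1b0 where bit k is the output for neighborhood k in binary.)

position 8: 111 → 1  (bit 7 = 1)
position 10: 110 → 0  (bit 6 = 0)
position 4: 101 → 0  (bit 5 = 0)
position 11: 100 → 1  (bit 4 = 1)
position 7: 011 → 0  (bit 3 = 0)
position 3: 010 → 1  (bit 2 = 1)
position 2: 001 → 1  (bit 1 = 1)
position 0: 000 → 1  (bit 0 = 1)
bits b7..b0 = 10010111 = 151

151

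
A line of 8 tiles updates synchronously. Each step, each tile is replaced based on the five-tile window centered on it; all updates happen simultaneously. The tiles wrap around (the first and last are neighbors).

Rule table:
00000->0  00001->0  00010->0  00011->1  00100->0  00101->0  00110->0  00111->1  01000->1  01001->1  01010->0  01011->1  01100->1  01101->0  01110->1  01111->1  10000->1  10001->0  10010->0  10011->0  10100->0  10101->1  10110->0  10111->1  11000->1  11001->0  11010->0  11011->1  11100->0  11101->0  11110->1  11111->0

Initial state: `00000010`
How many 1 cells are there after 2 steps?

step 1: 10000001
step 2: 11100010
count of 1: 4

4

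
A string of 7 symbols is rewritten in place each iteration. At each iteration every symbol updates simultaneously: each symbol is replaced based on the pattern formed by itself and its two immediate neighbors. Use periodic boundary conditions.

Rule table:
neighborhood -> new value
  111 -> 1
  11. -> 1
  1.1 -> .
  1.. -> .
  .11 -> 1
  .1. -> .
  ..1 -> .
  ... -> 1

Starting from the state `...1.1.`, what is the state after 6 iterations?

11.111.

11.....
11.111.
11.111.  (fixed point — unchanged through iteration 6)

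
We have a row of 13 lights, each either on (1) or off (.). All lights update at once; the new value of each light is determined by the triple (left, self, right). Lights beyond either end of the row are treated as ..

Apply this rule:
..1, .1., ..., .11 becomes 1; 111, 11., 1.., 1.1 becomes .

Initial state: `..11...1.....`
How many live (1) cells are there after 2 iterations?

4

111..111.1111
1...11...1...
count of 1: 4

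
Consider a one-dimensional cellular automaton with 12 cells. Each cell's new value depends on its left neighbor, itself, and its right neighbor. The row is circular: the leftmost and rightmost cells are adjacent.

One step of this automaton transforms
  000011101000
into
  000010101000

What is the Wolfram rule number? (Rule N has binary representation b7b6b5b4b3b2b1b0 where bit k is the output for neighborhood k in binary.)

76

position 5: 111 → 0  (bit 7 = 0)
position 6: 110 → 1  (bit 6 = 1)
position 7: 101 → 0  (bit 5 = 0)
position 9: 100 → 0  (bit 4 = 0)
position 4: 011 → 1  (bit 3 = 1)
position 8: 010 → 1  (bit 2 = 1)
position 3: 001 → 0  (bit 1 = 0)
position 0: 000 → 0  (bit 0 = 0)
bits b7..b0 = 01001100 = 76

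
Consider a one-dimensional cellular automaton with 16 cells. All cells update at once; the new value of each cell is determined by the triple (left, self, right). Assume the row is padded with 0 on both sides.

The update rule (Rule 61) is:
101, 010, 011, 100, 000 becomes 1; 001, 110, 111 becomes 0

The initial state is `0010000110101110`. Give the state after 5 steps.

1011110001111011

1011110101111001
1110001111000101
1001101000110111
1101011110101100
1011110001111011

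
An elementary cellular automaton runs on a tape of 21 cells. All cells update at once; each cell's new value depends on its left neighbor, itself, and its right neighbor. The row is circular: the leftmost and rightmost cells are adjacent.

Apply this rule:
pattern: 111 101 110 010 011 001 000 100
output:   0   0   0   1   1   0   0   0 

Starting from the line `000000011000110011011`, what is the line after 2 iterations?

000000010000100010010
000000010000100010010

000000010000100010010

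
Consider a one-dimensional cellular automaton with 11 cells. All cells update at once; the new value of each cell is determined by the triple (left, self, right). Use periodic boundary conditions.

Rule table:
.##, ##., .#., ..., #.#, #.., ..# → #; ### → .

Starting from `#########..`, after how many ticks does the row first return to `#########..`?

#.......###
#########..

2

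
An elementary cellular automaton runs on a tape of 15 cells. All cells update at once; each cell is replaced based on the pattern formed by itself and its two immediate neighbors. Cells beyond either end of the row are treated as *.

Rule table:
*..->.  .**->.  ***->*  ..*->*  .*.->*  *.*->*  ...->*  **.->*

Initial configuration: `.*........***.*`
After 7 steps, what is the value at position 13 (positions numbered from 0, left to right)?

*

**.*******.***.
***.*******.***
****.*******.**
*****.*******.*
******.*******.
*******.*******
********.******
position 13 holds *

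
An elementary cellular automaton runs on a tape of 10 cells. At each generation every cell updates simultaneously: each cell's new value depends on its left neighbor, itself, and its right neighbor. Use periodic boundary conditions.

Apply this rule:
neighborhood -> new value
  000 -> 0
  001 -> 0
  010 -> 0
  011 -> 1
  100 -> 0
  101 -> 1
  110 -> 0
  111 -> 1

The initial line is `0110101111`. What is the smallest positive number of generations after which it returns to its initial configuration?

10

1101011110
1010111101
0101111011
1011110110
0111101101
1111011010
1110110101
1101101011
1011010111
0110101111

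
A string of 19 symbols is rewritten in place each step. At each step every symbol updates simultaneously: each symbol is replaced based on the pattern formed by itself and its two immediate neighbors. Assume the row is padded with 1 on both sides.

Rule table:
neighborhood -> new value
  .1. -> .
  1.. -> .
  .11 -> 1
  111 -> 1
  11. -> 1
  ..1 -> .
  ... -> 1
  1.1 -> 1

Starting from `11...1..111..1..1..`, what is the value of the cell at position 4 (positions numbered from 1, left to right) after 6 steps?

11.1....111........
111..11.111.111111.
111..11111111111111
111..11111111111111  (fixed point — unchanged through step 6)
position 4 holds .

.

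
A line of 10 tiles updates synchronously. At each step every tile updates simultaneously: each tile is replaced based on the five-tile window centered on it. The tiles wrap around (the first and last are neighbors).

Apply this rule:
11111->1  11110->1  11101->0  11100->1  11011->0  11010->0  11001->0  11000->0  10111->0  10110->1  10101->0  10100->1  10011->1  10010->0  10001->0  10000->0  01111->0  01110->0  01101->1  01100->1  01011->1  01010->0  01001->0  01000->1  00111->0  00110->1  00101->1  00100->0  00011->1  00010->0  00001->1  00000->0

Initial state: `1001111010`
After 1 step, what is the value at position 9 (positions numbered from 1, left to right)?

1010010000
position 9 holds 0

0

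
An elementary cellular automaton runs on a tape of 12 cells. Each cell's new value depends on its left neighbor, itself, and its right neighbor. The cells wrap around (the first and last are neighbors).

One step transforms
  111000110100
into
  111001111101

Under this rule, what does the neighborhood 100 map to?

At position 3 the neighborhood is 100; the next row has 0 there.

0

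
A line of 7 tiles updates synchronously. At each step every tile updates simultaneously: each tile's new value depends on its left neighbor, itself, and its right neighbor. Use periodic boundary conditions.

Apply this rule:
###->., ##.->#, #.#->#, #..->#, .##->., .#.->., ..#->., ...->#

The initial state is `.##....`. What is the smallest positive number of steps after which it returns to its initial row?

step 1: ..#####
step 2: #.....#
step 3: #####..
step 4: ....##.
step 5: ###..##
step 6: ..##...
step 7: #..####
step 8: ##.....
step 9: .#####.
step 10: .....##
step 11: ####..#
step 12: ...##..
step 13: ##..###
step 14: .##....

14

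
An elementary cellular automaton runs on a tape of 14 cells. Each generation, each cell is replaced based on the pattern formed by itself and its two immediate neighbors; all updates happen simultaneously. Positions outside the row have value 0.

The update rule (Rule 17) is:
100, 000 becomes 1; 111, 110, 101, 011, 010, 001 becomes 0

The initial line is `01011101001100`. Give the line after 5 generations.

00000010001111

00000000100011
11111110011000
00000001000111
11111100110000
00000010001111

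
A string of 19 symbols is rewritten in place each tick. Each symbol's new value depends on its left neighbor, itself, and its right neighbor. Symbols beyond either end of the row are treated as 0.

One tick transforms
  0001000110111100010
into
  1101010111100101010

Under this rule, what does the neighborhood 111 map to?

0

At position 11 the neighborhood is 111; the next row has 0 there.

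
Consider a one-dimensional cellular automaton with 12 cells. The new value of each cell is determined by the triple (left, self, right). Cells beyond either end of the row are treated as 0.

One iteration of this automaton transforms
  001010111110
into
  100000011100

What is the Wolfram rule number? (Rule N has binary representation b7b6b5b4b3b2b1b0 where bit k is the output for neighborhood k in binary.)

129

position 7: 111 → 1  (bit 7 = 1)
position 10: 110 → 0  (bit 6 = 0)
position 3: 101 → 0  (bit 5 = 0)
position 11: 100 → 0  (bit 4 = 0)
position 6: 011 → 0  (bit 3 = 0)
position 2: 010 → 0  (bit 2 = 0)
position 1: 001 → 0  (bit 1 = 0)
position 0: 000 → 1  (bit 0 = 1)
bits b7..b0 = 10000001 = 129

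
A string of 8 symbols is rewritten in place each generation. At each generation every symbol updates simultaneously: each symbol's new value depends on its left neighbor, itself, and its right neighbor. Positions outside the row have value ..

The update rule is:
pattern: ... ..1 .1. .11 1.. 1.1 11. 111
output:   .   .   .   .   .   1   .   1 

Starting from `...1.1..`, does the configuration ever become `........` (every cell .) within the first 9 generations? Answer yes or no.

....1...
........
all cells are . at generation 2

yes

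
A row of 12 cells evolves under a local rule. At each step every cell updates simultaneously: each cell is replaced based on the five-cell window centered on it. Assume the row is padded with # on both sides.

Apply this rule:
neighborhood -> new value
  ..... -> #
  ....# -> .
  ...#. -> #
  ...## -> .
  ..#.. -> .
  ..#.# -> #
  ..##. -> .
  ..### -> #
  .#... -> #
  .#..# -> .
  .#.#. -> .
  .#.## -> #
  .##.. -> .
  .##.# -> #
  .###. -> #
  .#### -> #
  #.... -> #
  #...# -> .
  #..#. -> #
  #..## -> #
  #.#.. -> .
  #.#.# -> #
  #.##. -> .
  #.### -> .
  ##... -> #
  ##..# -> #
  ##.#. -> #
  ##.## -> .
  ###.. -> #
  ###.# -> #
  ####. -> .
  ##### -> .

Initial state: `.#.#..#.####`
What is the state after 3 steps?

##...###.#..
.##..####..#
...####.####

...####.####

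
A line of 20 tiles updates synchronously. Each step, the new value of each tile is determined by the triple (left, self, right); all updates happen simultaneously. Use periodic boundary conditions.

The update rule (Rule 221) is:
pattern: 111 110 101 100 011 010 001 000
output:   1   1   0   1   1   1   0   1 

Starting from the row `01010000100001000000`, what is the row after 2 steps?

01011110111101111111
01011110111101111111

01011110111101111111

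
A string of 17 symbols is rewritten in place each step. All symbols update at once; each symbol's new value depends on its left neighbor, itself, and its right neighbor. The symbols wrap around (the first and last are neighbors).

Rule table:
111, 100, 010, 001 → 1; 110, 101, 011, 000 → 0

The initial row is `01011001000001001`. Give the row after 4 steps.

01011100110111100

step 1: 01000111100011111
step 2: 01101011010101110
step 3: 10001000010100101
step 4: 01011100110111100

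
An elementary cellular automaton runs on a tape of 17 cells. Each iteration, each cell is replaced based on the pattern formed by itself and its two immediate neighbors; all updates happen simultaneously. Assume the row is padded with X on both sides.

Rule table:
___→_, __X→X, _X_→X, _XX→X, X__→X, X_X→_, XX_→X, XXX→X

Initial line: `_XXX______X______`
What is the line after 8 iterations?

_XXXXXXXXXXXXXXXX

_XXXX____XXX____X
_XXXXX__XXXXX__XX
_XXXXXXXXXXXXXXXX
_XXXXXXXXXXXXXXXX  (fixed point — unchanged through iteration 8)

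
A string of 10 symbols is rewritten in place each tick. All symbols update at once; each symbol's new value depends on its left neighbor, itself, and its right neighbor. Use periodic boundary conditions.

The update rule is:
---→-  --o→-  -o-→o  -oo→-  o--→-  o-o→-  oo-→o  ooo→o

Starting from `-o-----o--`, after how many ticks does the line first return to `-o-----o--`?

1

-o-----o--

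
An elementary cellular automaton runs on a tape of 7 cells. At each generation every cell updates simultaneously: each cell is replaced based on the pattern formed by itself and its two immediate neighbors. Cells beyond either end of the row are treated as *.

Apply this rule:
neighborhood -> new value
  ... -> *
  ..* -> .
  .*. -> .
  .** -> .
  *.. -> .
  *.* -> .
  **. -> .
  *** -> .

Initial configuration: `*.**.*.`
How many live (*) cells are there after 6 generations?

5

generation 1: .......
generation 2: .*****.
generation 3: .......  (repeats generation 1; period 2)
generation 6: .*****.
count of *: 5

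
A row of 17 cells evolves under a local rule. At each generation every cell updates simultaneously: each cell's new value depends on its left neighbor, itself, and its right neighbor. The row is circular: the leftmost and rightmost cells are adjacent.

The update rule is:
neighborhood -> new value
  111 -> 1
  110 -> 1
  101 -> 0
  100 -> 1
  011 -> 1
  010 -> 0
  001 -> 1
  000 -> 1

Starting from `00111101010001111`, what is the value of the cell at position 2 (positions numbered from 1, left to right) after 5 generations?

1

11111100001111111
11111111111111111
11111111111111111  (fixed point — unchanged through generation 5)
position 2 holds 1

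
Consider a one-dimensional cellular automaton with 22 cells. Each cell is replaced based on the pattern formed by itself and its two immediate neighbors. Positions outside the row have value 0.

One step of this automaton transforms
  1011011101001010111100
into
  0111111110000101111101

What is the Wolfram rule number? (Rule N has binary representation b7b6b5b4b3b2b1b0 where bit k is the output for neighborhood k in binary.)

233

position 6: 111 → 1  (bit 7 = 1)
position 3: 110 → 1  (bit 6 = 1)
position 1: 101 → 1  (bit 5 = 1)
position 10: 100 → 0  (bit 4 = 0)
position 2: 011 → 1  (bit 3 = 1)
position 0: 010 → 0  (bit 2 = 0)
position 11: 001 → 0  (bit 1 = 0)
position 21: 000 → 1  (bit 0 = 1)
bits b7..b0 = 11101001 = 233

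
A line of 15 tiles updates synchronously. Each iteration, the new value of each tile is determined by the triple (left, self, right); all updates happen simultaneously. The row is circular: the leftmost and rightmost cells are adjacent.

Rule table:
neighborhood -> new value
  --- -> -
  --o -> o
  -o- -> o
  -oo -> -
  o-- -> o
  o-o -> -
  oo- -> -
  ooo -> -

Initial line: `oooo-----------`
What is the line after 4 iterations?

o--o-ooo---ooo-

----o---------o
o--ooo-------oo
-oo---o-----o--
o--o-ooo---ooo-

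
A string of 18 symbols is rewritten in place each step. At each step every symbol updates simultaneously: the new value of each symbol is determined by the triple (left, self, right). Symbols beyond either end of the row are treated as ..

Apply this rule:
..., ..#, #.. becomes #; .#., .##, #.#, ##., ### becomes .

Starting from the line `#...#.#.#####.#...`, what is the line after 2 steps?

.###...........###
#...###########...

#...###########...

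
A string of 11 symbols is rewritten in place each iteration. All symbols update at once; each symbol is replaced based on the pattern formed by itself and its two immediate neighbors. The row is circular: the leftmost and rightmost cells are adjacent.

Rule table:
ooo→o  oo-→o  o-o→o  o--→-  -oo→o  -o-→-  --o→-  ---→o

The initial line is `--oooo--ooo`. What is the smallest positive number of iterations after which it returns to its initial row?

1

--oooo--ooo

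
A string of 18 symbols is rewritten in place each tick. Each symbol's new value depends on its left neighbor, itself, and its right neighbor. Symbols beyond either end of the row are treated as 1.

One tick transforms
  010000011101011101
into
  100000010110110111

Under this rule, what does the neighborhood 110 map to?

1

At position 9 the neighborhood is 110; the next row has 1 there.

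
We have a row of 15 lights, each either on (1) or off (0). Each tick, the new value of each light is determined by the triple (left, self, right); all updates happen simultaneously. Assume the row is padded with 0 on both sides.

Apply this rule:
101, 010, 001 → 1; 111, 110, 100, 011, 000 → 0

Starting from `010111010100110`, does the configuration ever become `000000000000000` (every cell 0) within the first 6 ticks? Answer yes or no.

no

tick 1: 111000111101000
tick 2: 000001000011000
tick 3: 000011000100000
tick 4: 000100001100000
tick 5: 001100010000000
tick 6: 010000110000000
tick 6 is 010000110000000, still not uniform 0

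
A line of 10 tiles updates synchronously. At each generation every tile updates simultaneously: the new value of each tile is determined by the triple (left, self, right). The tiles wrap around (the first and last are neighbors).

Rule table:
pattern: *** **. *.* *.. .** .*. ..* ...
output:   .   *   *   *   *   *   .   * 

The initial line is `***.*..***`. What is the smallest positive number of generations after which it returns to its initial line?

..****.*..
*.*..*****
****.*....
*..******.
**.*....**
.******.*.
.*....****
*****.*..*
....****.*
***.*..***

10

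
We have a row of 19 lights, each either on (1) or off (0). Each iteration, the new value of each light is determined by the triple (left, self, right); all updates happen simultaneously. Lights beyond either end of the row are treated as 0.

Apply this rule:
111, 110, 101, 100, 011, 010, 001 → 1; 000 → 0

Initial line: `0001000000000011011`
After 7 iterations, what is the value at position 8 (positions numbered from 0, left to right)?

1

0011100000000111111
0111110000001111111
1111111000011111111
1111111100111111111
1111111111111111111
1111111111111111111  (fixed point — unchanged through iteration 7)
position 8 holds 1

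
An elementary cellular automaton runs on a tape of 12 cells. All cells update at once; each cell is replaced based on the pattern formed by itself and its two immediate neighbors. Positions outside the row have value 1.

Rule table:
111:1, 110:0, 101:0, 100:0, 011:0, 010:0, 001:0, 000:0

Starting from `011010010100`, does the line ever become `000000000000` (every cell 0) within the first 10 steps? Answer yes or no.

yes

000000000000
all cells are 0 at step 1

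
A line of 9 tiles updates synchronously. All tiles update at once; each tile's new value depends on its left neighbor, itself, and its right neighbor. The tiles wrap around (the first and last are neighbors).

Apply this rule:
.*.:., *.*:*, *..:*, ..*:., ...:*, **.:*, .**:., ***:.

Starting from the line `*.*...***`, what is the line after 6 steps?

.***..**.

**.**....
.**.****.
..**...**
*..***..*
**...**..
.***..**.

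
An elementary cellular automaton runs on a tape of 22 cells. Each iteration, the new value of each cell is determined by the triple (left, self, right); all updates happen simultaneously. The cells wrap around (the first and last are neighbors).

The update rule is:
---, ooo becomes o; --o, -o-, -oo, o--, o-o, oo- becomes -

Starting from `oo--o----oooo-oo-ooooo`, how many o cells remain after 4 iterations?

o-----oo--oo------oooo
--ooo--------oooo--ooo
---o--oooooo--oo----o-
oo-----oooo------oo---
count of o: 8

8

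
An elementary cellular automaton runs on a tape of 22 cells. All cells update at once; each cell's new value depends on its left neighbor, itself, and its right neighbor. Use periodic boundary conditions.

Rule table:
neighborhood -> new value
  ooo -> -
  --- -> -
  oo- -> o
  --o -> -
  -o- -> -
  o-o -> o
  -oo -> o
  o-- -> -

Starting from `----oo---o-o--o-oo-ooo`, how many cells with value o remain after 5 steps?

----oo----o----ooooo-o
----oo---------o---oo-
----oo-------------oo-
----oo-------------oo-  (fixed point — unchanged through step 5)
count of o: 4

4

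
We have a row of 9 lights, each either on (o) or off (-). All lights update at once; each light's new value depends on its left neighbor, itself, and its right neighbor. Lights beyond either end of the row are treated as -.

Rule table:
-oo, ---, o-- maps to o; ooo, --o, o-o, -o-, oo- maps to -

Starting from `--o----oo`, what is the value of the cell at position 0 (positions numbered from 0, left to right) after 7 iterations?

o--ooo-o-
-o-o----o
----ooo--
ooo-o--oo
o----o-o-
-ooo----o
-o--ooo--
position 0 holds -

-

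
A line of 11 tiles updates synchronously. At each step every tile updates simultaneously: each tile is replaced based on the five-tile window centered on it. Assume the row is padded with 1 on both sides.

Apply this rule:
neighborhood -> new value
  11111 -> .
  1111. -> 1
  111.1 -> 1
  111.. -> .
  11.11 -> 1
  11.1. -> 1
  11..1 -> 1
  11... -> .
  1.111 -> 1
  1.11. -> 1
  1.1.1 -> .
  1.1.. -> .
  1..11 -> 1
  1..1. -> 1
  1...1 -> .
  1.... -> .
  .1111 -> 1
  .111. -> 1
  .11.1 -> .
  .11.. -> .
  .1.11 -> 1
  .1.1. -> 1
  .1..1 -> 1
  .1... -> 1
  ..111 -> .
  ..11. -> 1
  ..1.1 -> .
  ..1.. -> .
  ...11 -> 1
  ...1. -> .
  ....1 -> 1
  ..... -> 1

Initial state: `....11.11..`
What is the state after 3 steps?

step 1: ..111.11.11
step 2: 11.1111.111
step 3: 1111111111.

1111111111.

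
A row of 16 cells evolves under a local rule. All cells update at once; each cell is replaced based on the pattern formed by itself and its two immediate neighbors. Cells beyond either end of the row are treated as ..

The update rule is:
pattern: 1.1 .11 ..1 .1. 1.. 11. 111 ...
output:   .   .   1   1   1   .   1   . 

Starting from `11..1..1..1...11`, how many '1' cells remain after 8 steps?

6

..1111111111.1..
.1.11111111..11.
11..111111.11..1
..11.1111....111
.1....11.1..1.1.
111..1...1111.11
.1.1111.1.11....
11..11..1...1...
count of 1: 6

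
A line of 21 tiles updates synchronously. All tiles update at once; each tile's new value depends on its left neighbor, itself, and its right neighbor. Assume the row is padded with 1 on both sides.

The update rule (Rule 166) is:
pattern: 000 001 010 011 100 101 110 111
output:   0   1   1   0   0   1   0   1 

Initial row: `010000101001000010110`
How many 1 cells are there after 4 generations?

generation 1: 110001111011000111001
generation 2: 100010110100001010010
generation 3: 000111001100011110111
generation 4: 001010010000101101011
count of 1: 9

9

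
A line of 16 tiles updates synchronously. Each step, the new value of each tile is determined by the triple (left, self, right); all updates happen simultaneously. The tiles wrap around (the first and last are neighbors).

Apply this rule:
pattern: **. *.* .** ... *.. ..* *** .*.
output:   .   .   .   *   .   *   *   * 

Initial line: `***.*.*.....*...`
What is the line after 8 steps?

.*..*.*.*****.**
.*.**.*..***....
**....*.*.*..***
*..****.*.*.*.**
..*.**..*.*.*..*
.**....**.*.*.**
....***...*.*...
****.*..***.*.**

****.*..***.*.**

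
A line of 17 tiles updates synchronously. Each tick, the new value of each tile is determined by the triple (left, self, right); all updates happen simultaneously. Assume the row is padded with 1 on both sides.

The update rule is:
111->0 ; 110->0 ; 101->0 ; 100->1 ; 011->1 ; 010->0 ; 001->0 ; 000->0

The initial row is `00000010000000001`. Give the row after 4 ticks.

10010000001000001

tick 1: 10000001000000001
tick 2: 01000000100000001
tick 3: 00100000010000001
tick 4: 10010000001000001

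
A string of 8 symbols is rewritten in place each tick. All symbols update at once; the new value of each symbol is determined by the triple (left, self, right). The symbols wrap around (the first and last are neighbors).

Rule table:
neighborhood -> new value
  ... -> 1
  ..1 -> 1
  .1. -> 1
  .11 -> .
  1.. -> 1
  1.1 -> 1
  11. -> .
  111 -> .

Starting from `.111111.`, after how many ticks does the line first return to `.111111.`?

1......1
.111111.

2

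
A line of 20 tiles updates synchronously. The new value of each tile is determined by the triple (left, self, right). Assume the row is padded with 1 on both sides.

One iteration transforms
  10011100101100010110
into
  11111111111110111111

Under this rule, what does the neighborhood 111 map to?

At position 4 the neighborhood is 111; the next row has 1 there.

1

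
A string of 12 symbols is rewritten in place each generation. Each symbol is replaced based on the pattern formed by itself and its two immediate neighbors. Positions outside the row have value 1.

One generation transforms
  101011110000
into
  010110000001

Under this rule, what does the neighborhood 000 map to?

0

At position 9 the neighborhood is 000; the next row has 0 there.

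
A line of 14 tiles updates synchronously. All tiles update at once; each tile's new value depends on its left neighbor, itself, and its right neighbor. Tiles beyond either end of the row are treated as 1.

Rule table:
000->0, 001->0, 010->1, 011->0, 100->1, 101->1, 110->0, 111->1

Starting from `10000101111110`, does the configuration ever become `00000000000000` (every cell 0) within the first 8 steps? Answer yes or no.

step 1: 01000110111101
step 2: 11100001011010
step 3: 11010001100111
step 4: 10111000010011
step 5: 01010100011001
step 6: 11111110000100
step 7: 11111101000110
step 8: 11111011100001
step 8 is 11111011100001, still not uniform 0

no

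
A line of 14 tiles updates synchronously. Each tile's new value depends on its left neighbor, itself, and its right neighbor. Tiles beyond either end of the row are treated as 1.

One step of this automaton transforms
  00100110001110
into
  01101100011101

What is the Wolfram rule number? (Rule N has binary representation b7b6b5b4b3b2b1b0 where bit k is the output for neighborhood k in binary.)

174

position 11: 111 → 1  (bit 7 = 1)
position 6: 110 → 0  (bit 6 = 0)
position 13: 101 → 1  (bit 5 = 1)
position 0: 100 → 0  (bit 4 = 0)
position 5: 011 → 1  (bit 3 = 1)
position 2: 010 → 1  (bit 2 = 1)
position 1: 001 → 1  (bit 1 = 1)
position 8: 000 → 0  (bit 0 = 0)
bits b7..b0 = 10101110 = 174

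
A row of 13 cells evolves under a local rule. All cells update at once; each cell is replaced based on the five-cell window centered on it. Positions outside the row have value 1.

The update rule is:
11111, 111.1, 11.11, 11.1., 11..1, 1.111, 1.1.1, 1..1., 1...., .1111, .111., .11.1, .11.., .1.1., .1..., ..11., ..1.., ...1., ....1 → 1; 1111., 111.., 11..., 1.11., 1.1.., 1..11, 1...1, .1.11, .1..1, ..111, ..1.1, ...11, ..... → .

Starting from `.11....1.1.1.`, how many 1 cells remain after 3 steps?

1.1.111.1111.
111.111111.11
1.111111.1111
count of 1: 11

11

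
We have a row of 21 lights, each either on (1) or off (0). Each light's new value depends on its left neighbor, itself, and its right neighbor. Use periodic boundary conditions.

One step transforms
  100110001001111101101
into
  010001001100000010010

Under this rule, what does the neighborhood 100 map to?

At position 1 the neighborhood is 100; the next row has 1 there.

1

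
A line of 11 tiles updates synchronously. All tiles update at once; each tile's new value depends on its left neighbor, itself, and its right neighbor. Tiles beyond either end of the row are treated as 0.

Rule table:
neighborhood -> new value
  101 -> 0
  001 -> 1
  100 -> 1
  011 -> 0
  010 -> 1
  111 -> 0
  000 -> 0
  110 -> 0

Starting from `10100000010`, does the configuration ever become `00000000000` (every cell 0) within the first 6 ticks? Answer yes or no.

tick 1: 10110000111
tick 2: 10001001000
tick 3: 11011111100
tick 4: 00000000010
tick 5: 00000000111
tick 6: 00000001000
tick 6 is 00000001000, still not uniform 0

no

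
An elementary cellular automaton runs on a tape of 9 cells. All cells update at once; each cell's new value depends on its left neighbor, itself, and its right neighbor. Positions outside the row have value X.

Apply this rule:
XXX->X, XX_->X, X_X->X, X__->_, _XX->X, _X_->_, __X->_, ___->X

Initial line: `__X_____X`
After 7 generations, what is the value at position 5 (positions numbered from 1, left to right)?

generation 1: ____XXX_X
generation 2: _XX_XXXXX
generation 3: XXXXXXXXX
generation 4: XXXXXXXXX  (fixed point — unchanged through generation 7)
position 5 holds X

X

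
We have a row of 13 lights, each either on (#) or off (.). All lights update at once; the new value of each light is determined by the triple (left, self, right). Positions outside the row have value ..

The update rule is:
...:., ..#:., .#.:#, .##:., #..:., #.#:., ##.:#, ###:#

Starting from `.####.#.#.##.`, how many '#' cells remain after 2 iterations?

5

iteration 1: ..###.#.#..#.
iteration 2: ...##.#.#..#.
count of #: 5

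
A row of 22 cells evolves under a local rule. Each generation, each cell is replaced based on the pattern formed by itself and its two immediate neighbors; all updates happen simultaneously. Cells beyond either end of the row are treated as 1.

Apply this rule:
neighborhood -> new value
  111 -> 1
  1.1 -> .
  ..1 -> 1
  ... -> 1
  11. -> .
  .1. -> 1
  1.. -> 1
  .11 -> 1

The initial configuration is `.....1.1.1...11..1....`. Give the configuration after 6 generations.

1..11..11..11111111111

111111.1.11111.1111111
11111..1.1111..1111111
1111.111.111.111111111
111..11..11..111111111
11.111.111.11111111111
1..11..11..11111111111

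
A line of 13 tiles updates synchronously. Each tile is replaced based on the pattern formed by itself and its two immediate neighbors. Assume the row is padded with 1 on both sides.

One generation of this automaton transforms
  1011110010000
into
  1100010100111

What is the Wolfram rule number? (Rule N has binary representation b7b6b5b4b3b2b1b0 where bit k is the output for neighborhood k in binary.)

position 3: 111 → 0  (bit 7 = 0)
position 0: 110 → 1  (bit 6 = 1)
position 1: 101 → 1  (bit 5 = 1)
position 6: 100 → 0  (bit 4 = 0)
position 2: 011 → 0  (bit 3 = 0)
position 8: 010 → 0  (bit 2 = 0)
position 7: 001 → 1  (bit 1 = 1)
position 10: 000 → 1  (bit 0 = 1)
bits b7..b0 = 01100011 = 99

99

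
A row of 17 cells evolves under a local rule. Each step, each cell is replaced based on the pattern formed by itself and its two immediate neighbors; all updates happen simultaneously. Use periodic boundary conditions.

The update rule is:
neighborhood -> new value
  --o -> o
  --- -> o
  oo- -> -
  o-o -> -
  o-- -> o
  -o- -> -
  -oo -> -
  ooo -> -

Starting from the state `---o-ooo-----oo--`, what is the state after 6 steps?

---ooooo-----oo--

step 1: ooo-----ooooo--oo
step 2: ---ooooo-----oo--
step 3: ooo-----ooooo--oo  (repeats step 1; period 2)
step 6: ---ooooo-----oo--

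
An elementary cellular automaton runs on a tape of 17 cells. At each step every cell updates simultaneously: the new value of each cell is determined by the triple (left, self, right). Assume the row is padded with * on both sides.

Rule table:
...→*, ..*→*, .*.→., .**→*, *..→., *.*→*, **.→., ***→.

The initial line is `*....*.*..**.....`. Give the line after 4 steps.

...*..**..**..**.

step 1: ..***.*..**..****
step 2: .**..*..**..**...
step 3: **..*..**..**..**
step 4: ...*..**..**..**.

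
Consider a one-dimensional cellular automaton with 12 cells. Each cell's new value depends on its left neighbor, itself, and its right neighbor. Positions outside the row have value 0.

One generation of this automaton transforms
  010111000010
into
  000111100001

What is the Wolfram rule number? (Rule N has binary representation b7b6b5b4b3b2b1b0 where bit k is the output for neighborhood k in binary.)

position 4: 111 → 1  (bit 7 = 1)
position 5: 110 → 1  (bit 6 = 1)
position 2: 101 → 0  (bit 5 = 0)
position 6: 100 → 1  (bit 4 = 1)
position 3: 011 → 1  (bit 3 = 1)
position 1: 010 → 0  (bit 2 = 0)
position 0: 001 → 0  (bit 1 = 0)
position 7: 000 → 0  (bit 0 = 0)
bits b7..b0 = 11011000 = 216

216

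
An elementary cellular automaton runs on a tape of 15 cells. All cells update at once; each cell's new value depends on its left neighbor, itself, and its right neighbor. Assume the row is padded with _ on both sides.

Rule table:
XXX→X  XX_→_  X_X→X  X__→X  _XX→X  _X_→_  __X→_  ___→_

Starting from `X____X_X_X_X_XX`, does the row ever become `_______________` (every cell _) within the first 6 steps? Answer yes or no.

_X____X_X_X_XX_
__X____X_X_XX_X
___X____X_XX_X_
____X____XX_X_X
_____X___X_X_X_
______X___X_X_X
step 6 is ______X___X_X_X, still not uniform _

no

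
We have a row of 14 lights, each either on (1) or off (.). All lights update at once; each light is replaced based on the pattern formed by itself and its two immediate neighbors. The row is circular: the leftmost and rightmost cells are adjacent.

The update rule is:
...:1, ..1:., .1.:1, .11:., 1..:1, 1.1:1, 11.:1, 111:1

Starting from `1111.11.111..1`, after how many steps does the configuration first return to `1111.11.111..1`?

11111.11.111..
.11111.11.111.
..11111.11.111
1..11111.11.11
11..11111.11.1
111..11111.11.
.111..11111.11
1.111..11111.1
11.111..11111.
.11.111..11111
1.11.111..1111
11.11.111..111
111.11.111..11
1111.11.111..1

14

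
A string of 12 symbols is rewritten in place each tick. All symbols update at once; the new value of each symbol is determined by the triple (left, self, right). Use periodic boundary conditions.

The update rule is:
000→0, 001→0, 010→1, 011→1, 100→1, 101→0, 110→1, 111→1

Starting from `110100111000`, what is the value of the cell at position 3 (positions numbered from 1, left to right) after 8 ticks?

0

110110111100
110110111110
110110111110  (fixed point — unchanged through tick 8)
position 3 holds 0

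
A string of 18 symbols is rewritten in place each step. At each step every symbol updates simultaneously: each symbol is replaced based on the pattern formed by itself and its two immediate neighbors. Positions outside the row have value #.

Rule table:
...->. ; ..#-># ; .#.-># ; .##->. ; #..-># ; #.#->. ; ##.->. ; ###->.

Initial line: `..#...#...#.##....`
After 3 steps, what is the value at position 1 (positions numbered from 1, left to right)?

#

step 1: ####.###.##...#..#
step 2: ...........#.####.
step 3: #.........##......
position 1 holds #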